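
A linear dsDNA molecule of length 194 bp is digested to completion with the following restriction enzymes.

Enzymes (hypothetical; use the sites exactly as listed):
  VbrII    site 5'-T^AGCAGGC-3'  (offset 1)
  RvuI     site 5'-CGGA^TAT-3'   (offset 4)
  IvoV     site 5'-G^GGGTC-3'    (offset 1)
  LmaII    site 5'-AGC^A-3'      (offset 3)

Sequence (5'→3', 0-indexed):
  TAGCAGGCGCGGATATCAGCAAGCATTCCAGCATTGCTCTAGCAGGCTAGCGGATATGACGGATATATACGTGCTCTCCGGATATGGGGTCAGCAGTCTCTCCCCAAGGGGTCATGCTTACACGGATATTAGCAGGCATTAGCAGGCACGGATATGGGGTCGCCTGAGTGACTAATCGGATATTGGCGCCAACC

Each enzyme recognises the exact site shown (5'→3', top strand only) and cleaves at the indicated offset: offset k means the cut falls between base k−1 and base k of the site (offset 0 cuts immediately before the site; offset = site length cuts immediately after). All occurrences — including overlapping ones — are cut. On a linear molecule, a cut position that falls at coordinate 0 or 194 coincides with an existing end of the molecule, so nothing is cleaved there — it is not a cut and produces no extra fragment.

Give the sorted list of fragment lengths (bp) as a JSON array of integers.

Site scan:
  VbrII (TAGCAGGC, off=1): starts [0, 39, 129, 139] → cuts [1, 40, 130, 140]
  RvuI (CGGATAT, off=4): starts [9, 50, 59, 78, 122, 148, 176] → cuts [13, 54, 63, 82, 126, 152, 180]
  IvoV (GGGGTC, off=1): starts [85, 107, 155] → cuts [86, 108, 156]
  LmaII (AGCA, off=3): starts [1, 17, 21, 29, 40, 91, 130, 140] → cuts [4, 20, 24, 32, 43, 94, 133, 143]

All cut coordinates (distinct, sorted): [1, 4, 13, 20, 24, 32, 40, 43, 54, 63, 82, 86, 94, 108, 126, 130, 133, 140, 143, 152, 156, 180]

Fragments:
  [0,1): 1 bp
  [1,4): 3 bp
  [4,13): 9 bp
  [13,20): 7 bp
  [20,24): 4 bp
  [24,32): 8 bp
  [32,40): 8 bp
  [40,43): 3 bp
  [43,54): 11 bp
  [54,63): 9 bp
  [63,82): 19 bp
  [82,86): 4 bp
  [86,94): 8 bp
  [94,108): 14 bp
  [108,126): 18 bp
  [126,130): 4 bp
  [130,133): 3 bp
  [133,140): 7 bp
  [140,143): 3 bp
  [143,152): 9 bp
  [152,156): 4 bp
  [156,180): 24 bp
  [180,194): 14 bp

[1,3,3,3,3,4,4,4,4,7,7,8,8,8,9,9,9,11,14,14,18,19,24]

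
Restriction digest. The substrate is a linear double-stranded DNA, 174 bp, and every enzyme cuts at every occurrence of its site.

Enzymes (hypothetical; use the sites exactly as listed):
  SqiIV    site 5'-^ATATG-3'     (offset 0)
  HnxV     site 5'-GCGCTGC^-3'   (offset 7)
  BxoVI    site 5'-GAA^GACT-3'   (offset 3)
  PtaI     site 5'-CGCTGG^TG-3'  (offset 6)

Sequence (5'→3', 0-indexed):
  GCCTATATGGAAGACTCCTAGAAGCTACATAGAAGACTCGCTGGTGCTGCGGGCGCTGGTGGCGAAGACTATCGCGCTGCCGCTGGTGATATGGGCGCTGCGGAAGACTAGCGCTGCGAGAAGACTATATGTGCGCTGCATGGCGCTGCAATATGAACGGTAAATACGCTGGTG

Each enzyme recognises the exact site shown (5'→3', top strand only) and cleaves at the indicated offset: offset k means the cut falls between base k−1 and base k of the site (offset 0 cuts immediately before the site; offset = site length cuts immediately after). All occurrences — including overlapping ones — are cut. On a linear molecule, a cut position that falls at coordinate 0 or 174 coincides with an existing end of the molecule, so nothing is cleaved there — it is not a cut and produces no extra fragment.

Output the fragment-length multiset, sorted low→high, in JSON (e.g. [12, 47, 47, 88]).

[1,2,2,4,4,4,5,6,7,8,10,10,12,13,13,14,15,22,22]

Scan for sites:
  SqiIV (ATATG, off=0): starts [4, 88, 126, 150] → cuts [4, 88, 126, 150]
  HnxV (GCGCTGC, off=7): starts [73, 94, 110, 132, 142] → cuts [80, 101, 117, 139, 149]
  BxoVI (GAAGACT, off=3): starts [9, 31, 63, 102, 119] → cuts [12, 34, 66, 105, 122]
  PtaI (CGCTGGTG, off=6): starts [38, 53, 80, 166] → cuts [44, 59, 86, 172]

All cut coordinates (distinct, sorted): [4, 12, 34, 44, 59, 66, 80, 86, 88, 101, 105, 117, 122, 126, 139, 149, 150, 172]

Fragment lengths:
  [0,4): 4 bp
  [4,12): 8 bp
  [12,34): 22 bp
  [34,44): 10 bp
  [44,59): 15 bp
  [59,66): 7 bp
  [66,80): 14 bp
  [80,86): 6 bp
  [86,88): 2 bp
  [88,101): 13 bp
  [101,105): 4 bp
  [105,117): 12 bp
  [117,122): 5 bp
  [122,126): 4 bp
  [126,139): 13 bp
  [139,149): 10 bp
  [149,150): 1 bp
  [150,172): 22 bp
  [172,174): 2 bp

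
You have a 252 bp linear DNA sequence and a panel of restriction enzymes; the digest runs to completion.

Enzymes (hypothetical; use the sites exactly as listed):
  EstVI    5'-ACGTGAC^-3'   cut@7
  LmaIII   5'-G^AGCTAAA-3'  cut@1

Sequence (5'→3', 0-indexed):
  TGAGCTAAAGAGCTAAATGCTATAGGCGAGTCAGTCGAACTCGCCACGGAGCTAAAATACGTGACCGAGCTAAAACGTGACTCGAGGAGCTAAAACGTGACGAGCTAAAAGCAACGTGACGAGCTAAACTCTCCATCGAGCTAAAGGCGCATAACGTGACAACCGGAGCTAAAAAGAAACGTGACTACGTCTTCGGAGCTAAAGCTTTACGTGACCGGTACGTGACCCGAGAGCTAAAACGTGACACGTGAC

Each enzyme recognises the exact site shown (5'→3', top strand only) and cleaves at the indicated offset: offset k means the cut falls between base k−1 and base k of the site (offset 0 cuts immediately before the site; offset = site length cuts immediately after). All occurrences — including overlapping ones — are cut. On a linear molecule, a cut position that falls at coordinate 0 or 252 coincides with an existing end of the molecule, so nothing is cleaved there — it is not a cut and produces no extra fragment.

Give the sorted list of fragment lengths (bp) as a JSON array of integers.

Scan for sites:
  EstVI (ACGTGAC, off=7): starts [58, 74, 94, 113, 153, 178, 208, 219, 238, 245] → cuts [65, 81, 101, 120, 160, 185, 215, 226, 245] (position 252 is a terminus of the linear molecule — no cut)
  LmaIII (GAGCTAAA, off=1): starts [1, 9, 48, 66, 86, 101, 120, 137, 165, 195, 230] → cuts [2, 10, 49, 67, 87, 102, 121, 138, 166, 196, 231]

Pooled cuts: [2, 10, 49, 65, 67, 81, 87, 101, 102, 120, 121, 138, 160, 166, 185, 196, 215, 226, 231, 245]

Fragments:
  [0,2): 2 bp
  [2,10): 8 bp
  [10,49): 39 bp
  [49,65): 16 bp
  [65,67): 2 bp
  [67,81): 14 bp
  [81,87): 6 bp
  [87,101): 14 bp
  [101,102): 1 bp
  [102,120): 18 bp
  [120,121): 1 bp
  [121,138): 17 bp
  [138,160): 22 bp
  [160,166): 6 bp
  [166,185): 19 bp
  [185,196): 11 bp
  [196,215): 19 bp
  [215,226): 11 bp
  [226,231): 5 bp
  [231,245): 14 bp
  [245,252): 7 bp

[1,1,2,2,5,6,6,7,8,11,11,14,14,14,16,17,18,19,19,22,39]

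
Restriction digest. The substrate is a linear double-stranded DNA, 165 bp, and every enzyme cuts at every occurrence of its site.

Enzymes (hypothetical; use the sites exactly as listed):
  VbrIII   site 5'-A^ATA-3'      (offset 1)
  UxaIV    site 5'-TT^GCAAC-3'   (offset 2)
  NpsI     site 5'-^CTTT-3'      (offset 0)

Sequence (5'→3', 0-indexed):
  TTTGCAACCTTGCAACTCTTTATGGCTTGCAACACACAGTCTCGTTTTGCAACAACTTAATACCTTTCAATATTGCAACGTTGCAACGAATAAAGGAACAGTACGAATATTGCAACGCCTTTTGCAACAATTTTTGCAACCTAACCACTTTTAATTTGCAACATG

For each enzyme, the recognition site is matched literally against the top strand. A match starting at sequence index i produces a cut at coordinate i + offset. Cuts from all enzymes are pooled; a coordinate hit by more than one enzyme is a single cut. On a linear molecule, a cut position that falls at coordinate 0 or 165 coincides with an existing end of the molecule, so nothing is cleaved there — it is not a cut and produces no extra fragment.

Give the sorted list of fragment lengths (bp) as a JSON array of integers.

Scan for sites:
  VbrIII (AATA, off=1): starts [58, 68, 88, 105] → cuts [59, 69, 89, 106]
  UxaIV (TTGCAAC, off=2): starts [1, 9, 26, 46, 72, 80, 109, 121, 133, 155] → cuts [3, 11, 28, 48, 74, 82, 111, 123, 135, 157]
  NpsI (CTTT, off=0): starts [17, 63, 118, 147] → cuts [17, 63, 118, 147]

All cut coordinates (distinct, sorted): [3, 11, 17, 28, 48, 59, 63, 69, 74, 82, 89, 106, 111, 118, 123, 135, 147, 157]

Fragment lengths:
  [0,3): 3 bp
  [3,11): 8 bp
  [11,17): 6 bp
  [17,28): 11 bp
  [28,48): 20 bp
  [48,59): 11 bp
  [59,63): 4 bp
  [63,69): 6 bp
  [69,74): 5 bp
  [74,82): 8 bp
  [82,89): 7 bp
  [89,106): 17 bp
  [106,111): 5 bp
  [111,118): 7 bp
  [118,123): 5 bp
  [123,135): 12 bp
  [135,147): 12 bp
  [147,157): 10 bp
  [157,165): 8 bp

[3,4,5,5,5,6,6,7,7,8,8,8,10,11,11,12,12,17,20]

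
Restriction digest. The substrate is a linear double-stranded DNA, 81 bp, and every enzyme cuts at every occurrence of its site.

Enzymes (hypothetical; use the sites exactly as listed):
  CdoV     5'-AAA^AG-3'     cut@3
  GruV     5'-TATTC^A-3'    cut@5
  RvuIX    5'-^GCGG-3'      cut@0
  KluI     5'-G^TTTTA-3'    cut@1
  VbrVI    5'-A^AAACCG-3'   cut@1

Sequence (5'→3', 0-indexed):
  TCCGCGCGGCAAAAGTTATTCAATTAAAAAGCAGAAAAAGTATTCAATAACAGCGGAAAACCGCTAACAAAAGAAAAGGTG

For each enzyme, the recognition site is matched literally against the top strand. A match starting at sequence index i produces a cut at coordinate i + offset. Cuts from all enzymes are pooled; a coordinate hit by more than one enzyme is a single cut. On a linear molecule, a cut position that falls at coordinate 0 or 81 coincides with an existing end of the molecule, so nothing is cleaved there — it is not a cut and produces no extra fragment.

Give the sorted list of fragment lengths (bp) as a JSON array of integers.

Site scan:
  CdoV AAAAG/3: at [10, 26, 35, 68, 73] ⇒ [13, 29, 38, 71, 76]
  GruV TATTCA/5: at [16, 40] ⇒ [21, 45]
  RvuIX GCGG/0: at [5, 52] ⇒ [5, 52]
  KluI (GTTTTA, off=1): no sites
  VbrVI AAAACCG/1: at [56] ⇒ [57]

All cut coordinates (distinct, sorted): [5, 13, 21, 29, 38, 45, 52, 57, 71, 76]

Fragments:
  [0,5): 5 bp
  [5,13): 8 bp
  [13,21): 8 bp
  [21,29): 8 bp
  [29,38): 9 bp
  [38,45): 7 bp
  [45,52): 7 bp
  [52,57): 5 bp
  [57,71): 14 bp
  [71,76): 5 bp
  [76,81): 5 bp

[5,5,5,5,7,7,8,8,8,9,14]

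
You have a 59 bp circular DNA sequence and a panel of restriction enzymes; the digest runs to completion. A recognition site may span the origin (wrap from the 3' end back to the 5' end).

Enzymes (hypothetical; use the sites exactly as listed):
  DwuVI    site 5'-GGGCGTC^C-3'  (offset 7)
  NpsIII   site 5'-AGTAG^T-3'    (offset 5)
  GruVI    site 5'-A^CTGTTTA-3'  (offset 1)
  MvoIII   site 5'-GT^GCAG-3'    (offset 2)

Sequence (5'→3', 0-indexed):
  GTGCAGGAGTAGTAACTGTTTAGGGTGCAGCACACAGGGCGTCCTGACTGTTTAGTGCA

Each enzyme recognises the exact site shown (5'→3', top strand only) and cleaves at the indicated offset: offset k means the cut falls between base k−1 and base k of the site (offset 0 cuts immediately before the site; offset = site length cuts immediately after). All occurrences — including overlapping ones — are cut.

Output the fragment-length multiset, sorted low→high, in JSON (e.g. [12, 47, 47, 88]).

Site scan:
  DwuVI GGGCGTCC/7: at [36] ⇒ [43]
  NpsIII AGTAGT/5: at [7] ⇒ [12]
  GruVI ACTGTTTA/1: at [14, 46] ⇒ [15, 47]
  MvoIII GTGCAG/2: at [0, 24, 54] ⇒ [2, 26, 56]

Pooled cuts: [2, 12, 15, 26, 43, 47, 56]

Fragment lengths:
  2→12: 10 bp
  12→15: 3 bp
  15→26: 11 bp
  26→43: 17 bp
  43→47: 4 bp
  47→56: 9 bp
  56→2 (wrap): 59-56+2 = 5 bp

[3,4,5,9,10,11,17]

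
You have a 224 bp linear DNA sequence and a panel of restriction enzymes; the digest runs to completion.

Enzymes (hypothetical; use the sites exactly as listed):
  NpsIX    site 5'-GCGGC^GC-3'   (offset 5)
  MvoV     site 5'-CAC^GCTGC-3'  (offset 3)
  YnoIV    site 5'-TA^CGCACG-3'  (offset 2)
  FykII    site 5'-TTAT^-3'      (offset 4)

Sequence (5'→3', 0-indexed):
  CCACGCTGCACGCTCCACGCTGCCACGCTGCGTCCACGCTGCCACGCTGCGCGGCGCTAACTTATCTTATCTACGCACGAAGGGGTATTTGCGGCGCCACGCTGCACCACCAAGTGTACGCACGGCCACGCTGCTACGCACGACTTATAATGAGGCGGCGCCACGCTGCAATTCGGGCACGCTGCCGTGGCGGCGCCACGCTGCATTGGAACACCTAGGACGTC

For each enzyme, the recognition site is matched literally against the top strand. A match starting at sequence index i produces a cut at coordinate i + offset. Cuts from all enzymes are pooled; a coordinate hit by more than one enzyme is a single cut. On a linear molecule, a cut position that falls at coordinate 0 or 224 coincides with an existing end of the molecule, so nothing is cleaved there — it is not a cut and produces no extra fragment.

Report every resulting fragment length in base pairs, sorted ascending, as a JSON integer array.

[3,4,5,5,5,5,7,8,8,10,10,11,11,11,12,14,14,16,18,22,25]

Per-enzyme occurrences:
  NpsIX GCGGCGC/5: at [50, 90, 154, 189] ⇒ [55, 95, 159, 194]
  MvoV CACGCTGC/3: at [1, 15, 23, 34, 42, 97, 126, 161, 177, 196] ⇒ [4, 18, 26, 37, 45, 100, 129, 164, 180, 199]
  YnoIV TACGCACG/2: at [71, 116, 134] ⇒ [73, 118, 136]
  FykII TTAT/4: at [61, 66, 144] ⇒ [65, 70, 148]

All cut coordinates (distinct, sorted): [4, 18, 26, 37, 45, 55, 65, 70, 73, 95, 100, 118, 129, 136, 148, 159, 164, 180, 194, 199]

Fragments:
  [0,4): 4 bp
  [4,18): 14 bp
  [18,26): 8 bp
  [26,37): 11 bp
  [37,45): 8 bp
  [45,55): 10 bp
  [55,65): 10 bp
  [65,70): 5 bp
  [70,73): 3 bp
  [73,95): 22 bp
  [95,100): 5 bp
  [100,118): 18 bp
  [118,129): 11 bp
  [129,136): 7 bp
  [136,148): 12 bp
  [148,159): 11 bp
  [159,164): 5 bp
  [164,180): 16 bp
  [180,194): 14 bp
  [194,199): 5 bp
  [199,224): 25 bp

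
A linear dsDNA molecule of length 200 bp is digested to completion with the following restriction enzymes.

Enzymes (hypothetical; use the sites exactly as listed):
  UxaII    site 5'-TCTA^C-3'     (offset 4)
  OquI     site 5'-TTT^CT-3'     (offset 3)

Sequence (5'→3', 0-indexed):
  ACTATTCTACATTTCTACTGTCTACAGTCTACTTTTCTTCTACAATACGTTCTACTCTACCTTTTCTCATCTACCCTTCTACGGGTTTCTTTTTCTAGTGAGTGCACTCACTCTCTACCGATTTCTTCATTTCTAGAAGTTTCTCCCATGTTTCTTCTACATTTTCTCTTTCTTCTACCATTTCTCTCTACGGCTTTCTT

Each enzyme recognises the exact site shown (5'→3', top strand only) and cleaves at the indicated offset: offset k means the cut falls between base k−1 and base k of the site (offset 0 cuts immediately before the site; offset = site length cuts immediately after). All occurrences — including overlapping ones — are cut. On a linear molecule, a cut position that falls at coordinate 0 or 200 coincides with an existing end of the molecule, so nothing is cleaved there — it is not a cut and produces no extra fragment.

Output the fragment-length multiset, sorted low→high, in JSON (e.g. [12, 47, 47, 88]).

[3,3,5,5,5,6,6,6,6,6,6,6,6,7,7,7,7,7,7,8,8,8,9,10,11,12,23]

Site scan:
  UxaII TCTAC/4: at [5, 13, 20, 27, 38, 50, 55, 69, 77, 113, 155, 173, 186] ⇒ [9, 17, 24, 31, 42, 54, 59, 73, 81, 117, 159, 177, 190]
  OquI TTTCT/3: at [11, 33, 62, 85, 91, 121, 129, 139, 150, 162, 168, 180, 194] ⇒ [14, 36, 65, 88, 94, 124, 132, 142, 153, 165, 171, 183, 197]

All cut coordinates (distinct, sorted): [9, 14, 17, 24, 31, 36, 42, 54, 59, 65, 73, 81, 88, 94, 117, 124, 132, 142, 153, 159, 165, 171, 177, 183, 190, 197]

Fragment lengths:
  [0,9): 9 bp
  [9,14): 5 bp
  [14,17): 3 bp
  [17,24): 7 bp
  [24,31): 7 bp
  [31,36): 5 bp
  [36,42): 6 bp
  [42,54): 12 bp
  [54,59): 5 bp
  [59,65): 6 bp
  [65,73): 8 bp
  [73,81): 8 bp
  [81,88): 7 bp
  [88,94): 6 bp
  [94,117): 23 bp
  [117,124): 7 bp
  [124,132): 8 bp
  [132,142): 10 bp
  [142,153): 11 bp
  [153,159): 6 bp
  [159,165): 6 bp
  [165,171): 6 bp
  [171,177): 6 bp
  [177,183): 6 bp
  [183,190): 7 bp
  [190,197): 7 bp
  [197,200): 3 bp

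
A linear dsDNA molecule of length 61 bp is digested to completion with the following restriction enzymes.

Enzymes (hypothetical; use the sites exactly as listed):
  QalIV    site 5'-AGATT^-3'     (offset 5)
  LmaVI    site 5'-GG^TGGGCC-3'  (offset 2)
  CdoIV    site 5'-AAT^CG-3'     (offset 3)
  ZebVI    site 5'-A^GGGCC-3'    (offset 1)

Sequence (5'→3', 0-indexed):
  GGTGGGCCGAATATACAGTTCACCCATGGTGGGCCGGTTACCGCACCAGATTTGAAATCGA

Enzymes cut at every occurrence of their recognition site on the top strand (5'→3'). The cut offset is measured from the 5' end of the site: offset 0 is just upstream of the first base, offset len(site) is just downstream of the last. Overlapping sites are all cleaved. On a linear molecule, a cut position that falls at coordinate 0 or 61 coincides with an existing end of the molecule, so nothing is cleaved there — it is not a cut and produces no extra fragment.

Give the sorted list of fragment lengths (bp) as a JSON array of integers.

[2,3,6,23,27]

Site scan:
  QalIV AGATT/5: at [47] ⇒ [52]
  LmaVI GGTGGGCC/2: at [0, 27] ⇒ [2, 29]
  CdoIV AATCG/3: at [55] ⇒ [58]
  ZebVI (AGGGCC, off=1): no sites

Pooled cuts: [2, 29, 52, 58]

Fragment lengths:
  [0,2): 2 bp
  [2,29): 27 bp
  [29,52): 23 bp
  [52,58): 6 bp
  [58,61): 3 bp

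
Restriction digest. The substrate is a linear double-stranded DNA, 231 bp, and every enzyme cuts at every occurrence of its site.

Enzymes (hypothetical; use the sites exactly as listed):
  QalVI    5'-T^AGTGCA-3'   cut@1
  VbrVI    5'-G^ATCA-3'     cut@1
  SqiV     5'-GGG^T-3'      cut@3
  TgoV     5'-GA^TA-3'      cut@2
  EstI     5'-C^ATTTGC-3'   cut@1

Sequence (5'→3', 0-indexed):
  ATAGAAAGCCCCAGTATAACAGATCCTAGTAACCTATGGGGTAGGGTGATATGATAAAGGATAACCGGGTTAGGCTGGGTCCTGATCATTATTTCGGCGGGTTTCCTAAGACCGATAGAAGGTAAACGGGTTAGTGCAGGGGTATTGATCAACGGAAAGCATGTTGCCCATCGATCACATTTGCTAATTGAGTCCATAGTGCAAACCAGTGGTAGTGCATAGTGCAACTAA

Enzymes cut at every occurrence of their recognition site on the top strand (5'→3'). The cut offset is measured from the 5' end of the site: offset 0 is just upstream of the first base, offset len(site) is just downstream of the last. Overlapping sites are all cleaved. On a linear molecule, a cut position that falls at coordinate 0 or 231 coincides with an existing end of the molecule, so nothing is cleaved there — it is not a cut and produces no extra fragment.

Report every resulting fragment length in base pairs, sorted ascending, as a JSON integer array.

[2,3,5,5,5,5,5,7,7,8,10,10,11,14,15,16,17,19,26,41]

Per-enzyme occurrences:
  QalVI (TAGTGCA, off=1): starts [131, 196, 212, 219] → cuts [132, 197, 213, 220]
  VbrVI (GATCA, off=1): starts [83, 146, 172] → cuts [84, 147, 173]
  SqiV (GGGT, off=3): starts [38, 43, 66, 76, 98, 127, 139] → cuts [41, 46, 69, 79, 101, 130, 142]
  TgoV (GATA, off=2): starts [47, 52, 59, 113] → cuts [49, 54, 61, 115]
  EstI (CATTTGC, off=1): starts [177] → cuts [178]

Pooled cuts: [41, 46, 49, 54, 61, 69, 79, 84, 101, 115, 130, 132, 142, 147, 173, 178, 197, 213, 220]

Fragments:
  [0,41): 41 bp
  [41,46): 5 bp
  [46,49): 3 bp
  [49,54): 5 bp
  [54,61): 7 bp
  [61,69): 8 bp
  [69,79): 10 bp
  [79,84): 5 bp
  [84,101): 17 bp
  [101,115): 14 bp
  [115,130): 15 bp
  [130,132): 2 bp
  [132,142): 10 bp
  [142,147): 5 bp
  [147,173): 26 bp
  [173,178): 5 bp
  [178,197): 19 bp
  [197,213): 16 bp
  [213,220): 7 bp
  [220,231): 11 bp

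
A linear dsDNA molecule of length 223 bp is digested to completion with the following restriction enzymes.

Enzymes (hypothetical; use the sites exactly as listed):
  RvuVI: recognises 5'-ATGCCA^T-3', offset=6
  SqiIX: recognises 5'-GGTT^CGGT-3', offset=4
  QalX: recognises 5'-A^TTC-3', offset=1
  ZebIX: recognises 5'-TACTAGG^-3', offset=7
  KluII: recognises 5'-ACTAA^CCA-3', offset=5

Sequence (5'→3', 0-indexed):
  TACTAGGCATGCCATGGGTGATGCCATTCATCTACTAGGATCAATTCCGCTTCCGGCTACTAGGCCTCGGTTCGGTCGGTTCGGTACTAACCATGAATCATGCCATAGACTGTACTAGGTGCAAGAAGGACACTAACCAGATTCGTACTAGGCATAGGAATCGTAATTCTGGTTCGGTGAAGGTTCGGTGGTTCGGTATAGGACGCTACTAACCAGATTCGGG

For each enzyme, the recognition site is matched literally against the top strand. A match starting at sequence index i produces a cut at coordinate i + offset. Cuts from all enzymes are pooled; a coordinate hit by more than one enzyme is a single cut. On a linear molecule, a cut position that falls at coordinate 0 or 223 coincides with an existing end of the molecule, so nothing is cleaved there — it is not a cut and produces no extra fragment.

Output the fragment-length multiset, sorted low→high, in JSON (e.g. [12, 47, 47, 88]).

Scan for sites:
  RvuVI ATGCCAT/6: at [8, 20, 99] ⇒ [14, 26, 105]
  SqiIX GGTTCGGT/4: at [68, 77, 170, 181, 189] ⇒ [72, 81, 174, 185, 193]
  QalX ATTC/1: at [25, 43, 140, 165, 216] ⇒ [26, 44, 141, 166, 217]
  ZebIX TACTAGG/7: at [0, 32, 57, 112, 145] ⇒ [7, 39, 64, 119, 152]
  KluII ACTAACCA/5: at [85, 131, 207] ⇒ [90, 136, 212]

Pooled cuts: [7, 14, 26, 39, 44, 64, 72, 81, 90, 105, 119, 136, 141, 152, 166, 174, 185, 193, 212, 217]

Fragments:
  [0,7): 7 bp
  [7,14): 7 bp
  [14,26): 12 bp
  [26,39): 13 bp
  [39,44): 5 bp
  [44,64): 20 bp
  [64,72): 8 bp
  [72,81): 9 bp
  [81,90): 9 bp
  [90,105): 15 bp
  [105,119): 14 bp
  [119,136): 17 bp
  [136,141): 5 bp
  [141,152): 11 bp
  [152,166): 14 bp
  [166,174): 8 bp
  [174,185): 11 bp
  [185,193): 8 bp
  [193,212): 19 bp
  [212,217): 5 bp
  [217,223): 6 bp

[5,5,5,6,7,7,8,8,8,9,9,11,11,12,13,14,14,15,17,19,20]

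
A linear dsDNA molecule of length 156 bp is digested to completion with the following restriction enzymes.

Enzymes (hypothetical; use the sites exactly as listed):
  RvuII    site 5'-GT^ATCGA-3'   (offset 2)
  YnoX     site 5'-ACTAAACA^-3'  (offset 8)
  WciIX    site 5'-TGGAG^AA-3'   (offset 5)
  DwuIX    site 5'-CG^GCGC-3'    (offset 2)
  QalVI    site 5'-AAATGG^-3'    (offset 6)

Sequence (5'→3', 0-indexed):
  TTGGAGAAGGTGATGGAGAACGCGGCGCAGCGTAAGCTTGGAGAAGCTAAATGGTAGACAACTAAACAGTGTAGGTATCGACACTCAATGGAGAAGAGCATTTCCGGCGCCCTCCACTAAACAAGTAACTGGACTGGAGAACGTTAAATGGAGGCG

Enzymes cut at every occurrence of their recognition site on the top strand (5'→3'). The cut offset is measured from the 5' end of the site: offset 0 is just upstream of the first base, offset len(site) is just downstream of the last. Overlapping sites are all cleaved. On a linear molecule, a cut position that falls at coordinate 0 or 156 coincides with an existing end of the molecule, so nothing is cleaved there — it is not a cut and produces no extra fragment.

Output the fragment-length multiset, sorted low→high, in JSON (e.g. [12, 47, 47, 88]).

[5,6,6,8,11,12,12,13,14,16,17,17,19]

Per-enzyme occurrences:
  RvuII (GTATCGA, off=2): starts [74] → cuts [76]
  YnoX (ACTAAACA, off=8): starts [60, 115] → cuts [68, 123]
  WciIX (TGGAGAA, off=5): starts [1, 13, 38, 88, 134] → cuts [6, 18, 43, 93, 139]
  DwuIX (CGGCGC, off=2): starts [22, 104] → cuts [24, 106]
  QalVI (AAATGG, off=6): starts [48, 145] → cuts [54, 151]

Pooled cuts: [6, 18, 24, 43, 54, 68, 76, 93, 106, 123, 139, 151]

Fragment lengths:
  [0,6): 6 bp
  [6,18): 12 bp
  [18,24): 6 bp
  [24,43): 19 bp
  [43,54): 11 bp
  [54,68): 14 bp
  [68,76): 8 bp
  [76,93): 17 bp
  [93,106): 13 bp
  [106,123): 17 bp
  [123,139): 16 bp
  [139,151): 12 bp
  [151,156): 5 bp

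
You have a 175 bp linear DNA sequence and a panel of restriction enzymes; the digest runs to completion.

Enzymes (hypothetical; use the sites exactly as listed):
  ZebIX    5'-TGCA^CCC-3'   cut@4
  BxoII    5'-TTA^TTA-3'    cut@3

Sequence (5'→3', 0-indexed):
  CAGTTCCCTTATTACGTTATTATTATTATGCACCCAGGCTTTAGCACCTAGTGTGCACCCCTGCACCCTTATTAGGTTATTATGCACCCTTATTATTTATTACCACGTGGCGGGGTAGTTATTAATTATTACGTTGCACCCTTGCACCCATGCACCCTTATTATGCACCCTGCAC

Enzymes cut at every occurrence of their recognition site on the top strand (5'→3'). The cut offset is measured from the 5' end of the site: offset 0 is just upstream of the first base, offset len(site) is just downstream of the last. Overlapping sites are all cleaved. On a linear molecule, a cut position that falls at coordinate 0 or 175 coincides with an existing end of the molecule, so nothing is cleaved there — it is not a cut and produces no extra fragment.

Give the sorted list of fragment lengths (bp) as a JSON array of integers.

Site scan:
  ZebIX TGCACCC/4: at [28, 53, 61, 82, 134, 142, 150, 163] ⇒ [32, 57, 65, 86, 138, 146, 154, 167]
  BxoII TTATTA/3: at [8, 16, 19, 22, 68, 76, 89, 96, 118, 125, 157] ⇒ [11, 19, 22, 25, 71, 79, 92, 99, 121, 128, 160]

Pooled cuts: [11, 19, 22, 25, 32, 57, 65, 71, 79, 86, 92, 99, 121, 128, 138, 146, 154, 160, 167]

Fragments:
  [0,11): 11 bp
  [11,19): 8 bp
  [19,22): 3 bp
  [22,25): 3 bp
  [25,32): 7 bp
  [32,57): 25 bp
  [57,65): 8 bp
  [65,71): 6 bp
  [71,79): 8 bp
  [79,86): 7 bp
  [86,92): 6 bp
  [92,99): 7 bp
  [99,121): 22 bp
  [121,128): 7 bp
  [128,138): 10 bp
  [138,146): 8 bp
  [146,154): 8 bp
  [154,160): 6 bp
  [160,167): 7 bp
  [167,175): 8 bp

[3,3,6,6,6,7,7,7,7,7,8,8,8,8,8,8,10,11,22,25]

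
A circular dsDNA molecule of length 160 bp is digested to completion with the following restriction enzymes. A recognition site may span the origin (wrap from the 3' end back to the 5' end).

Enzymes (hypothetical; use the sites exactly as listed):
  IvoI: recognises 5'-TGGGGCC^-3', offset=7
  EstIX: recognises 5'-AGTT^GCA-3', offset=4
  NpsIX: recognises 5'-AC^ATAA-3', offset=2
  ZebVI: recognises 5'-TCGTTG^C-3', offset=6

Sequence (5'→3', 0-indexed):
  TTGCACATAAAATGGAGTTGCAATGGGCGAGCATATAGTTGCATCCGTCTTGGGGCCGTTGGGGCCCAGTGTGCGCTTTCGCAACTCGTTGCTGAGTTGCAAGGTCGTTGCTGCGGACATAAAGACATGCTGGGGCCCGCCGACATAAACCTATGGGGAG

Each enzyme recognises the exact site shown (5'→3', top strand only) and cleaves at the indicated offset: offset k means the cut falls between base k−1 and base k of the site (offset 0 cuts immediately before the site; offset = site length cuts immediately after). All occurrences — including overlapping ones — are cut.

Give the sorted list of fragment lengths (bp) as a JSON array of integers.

Site scan:
  IvoI TGGGGCC/7: at [50, 59, 130] ⇒ [57, 66, 137]
  EstIX AGTTGCA/4: at [15, 36, 94, 158] ⇒ [2, 19, 40, 98]
  NpsIX ACATAA/2: at [4, 116, 142] ⇒ [6, 118, 144]
  ZebVI TCGTTGC/6: at [85, 104] ⇒ [91, 110]

Pooled cuts: [2, 6, 19, 40, 57, 66, 91, 98, 110, 118, 137, 144]

Fragments:
  2→6: 4 bp
  6→19: 13 bp
  19→40: 21 bp
  40→57: 17 bp
  57→66: 9 bp
  66→91: 25 bp
  91→98: 7 bp
  98→110: 12 bp
  110→118: 8 bp
  118→137: 19 bp
  137→144: 7 bp
  144→2 (wrap): 160-144+2 = 18 bp

[4,7,7,8,9,12,13,17,18,19,21,25]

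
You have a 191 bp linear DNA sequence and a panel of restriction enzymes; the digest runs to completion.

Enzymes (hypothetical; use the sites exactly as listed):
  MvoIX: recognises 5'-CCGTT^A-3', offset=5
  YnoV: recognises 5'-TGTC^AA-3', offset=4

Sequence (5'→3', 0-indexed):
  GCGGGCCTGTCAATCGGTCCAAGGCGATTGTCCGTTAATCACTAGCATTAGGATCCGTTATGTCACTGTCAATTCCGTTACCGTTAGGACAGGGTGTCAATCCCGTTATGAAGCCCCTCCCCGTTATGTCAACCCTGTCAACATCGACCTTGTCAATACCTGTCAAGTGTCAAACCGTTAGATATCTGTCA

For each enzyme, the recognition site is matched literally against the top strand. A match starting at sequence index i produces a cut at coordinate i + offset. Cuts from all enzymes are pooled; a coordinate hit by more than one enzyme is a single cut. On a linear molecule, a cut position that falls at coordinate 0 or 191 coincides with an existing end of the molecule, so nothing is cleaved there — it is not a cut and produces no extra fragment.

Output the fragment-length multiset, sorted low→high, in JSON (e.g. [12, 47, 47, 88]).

[5,6,7,8,9,9,9,10,11,11,12,13,15,18,23,25]

Site scan:
  MvoIX CCGTTA/5: at [31, 54, 74, 80, 102, 120, 174] ⇒ [36, 59, 79, 85, 107, 125, 179]
  YnoV TGTCAA/4: at [7, 66, 94, 126, 135, 150, 160, 167] ⇒ [11, 70, 98, 130, 139, 154, 164, 171]

Pooled cuts: [11, 36, 59, 70, 79, 85, 98, 107, 125, 130, 139, 154, 164, 171, 179]

Fragments:
  [0,11): 11 bp
  [11,36): 25 bp
  [36,59): 23 bp
  [59,70): 11 bp
  [70,79): 9 bp
  [79,85): 6 bp
  [85,98): 13 bp
  [98,107): 9 bp
  [107,125): 18 bp
  [125,130): 5 bp
  [130,139): 9 bp
  [139,154): 15 bp
  [154,164): 10 bp
  [164,171): 7 bp
  [171,179): 8 bp
  [179,191): 12 bp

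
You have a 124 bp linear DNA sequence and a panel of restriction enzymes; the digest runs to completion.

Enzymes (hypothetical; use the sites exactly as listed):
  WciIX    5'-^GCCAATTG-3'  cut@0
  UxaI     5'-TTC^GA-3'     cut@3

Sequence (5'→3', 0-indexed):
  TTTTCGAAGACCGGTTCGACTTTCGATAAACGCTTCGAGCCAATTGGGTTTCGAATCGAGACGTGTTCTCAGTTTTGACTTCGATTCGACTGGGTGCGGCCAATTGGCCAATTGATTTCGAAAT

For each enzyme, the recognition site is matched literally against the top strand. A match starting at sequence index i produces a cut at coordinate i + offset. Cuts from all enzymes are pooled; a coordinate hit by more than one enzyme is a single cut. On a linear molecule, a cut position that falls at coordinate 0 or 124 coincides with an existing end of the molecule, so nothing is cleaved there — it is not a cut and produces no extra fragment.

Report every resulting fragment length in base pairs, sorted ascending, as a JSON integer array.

[2,5,5,5,7,8,11,12,12,13,14,30]

Per-enzyme occurrences:
  WciIX (GCCAATTG, off=0): starts [38, 98, 106] → cuts [38, 98, 106]
  UxaI (TTCGA, off=3): starts [2, 14, 21, 33, 49, 79, 84, 116] → cuts [5, 17, 24, 36, 52, 82, 87, 119]

All cut coordinates (distinct, sorted): [5, 17, 24, 36, 38, 52, 82, 87, 98, 106, 119]

Fragments:
  [0,5): 5 bp
  [5,17): 12 bp
  [17,24): 7 bp
  [24,36): 12 bp
  [36,38): 2 bp
  [38,52): 14 bp
  [52,82): 30 bp
  [82,87): 5 bp
  [87,98): 11 bp
  [98,106): 8 bp
  [106,119): 13 bp
  [119,124): 5 bp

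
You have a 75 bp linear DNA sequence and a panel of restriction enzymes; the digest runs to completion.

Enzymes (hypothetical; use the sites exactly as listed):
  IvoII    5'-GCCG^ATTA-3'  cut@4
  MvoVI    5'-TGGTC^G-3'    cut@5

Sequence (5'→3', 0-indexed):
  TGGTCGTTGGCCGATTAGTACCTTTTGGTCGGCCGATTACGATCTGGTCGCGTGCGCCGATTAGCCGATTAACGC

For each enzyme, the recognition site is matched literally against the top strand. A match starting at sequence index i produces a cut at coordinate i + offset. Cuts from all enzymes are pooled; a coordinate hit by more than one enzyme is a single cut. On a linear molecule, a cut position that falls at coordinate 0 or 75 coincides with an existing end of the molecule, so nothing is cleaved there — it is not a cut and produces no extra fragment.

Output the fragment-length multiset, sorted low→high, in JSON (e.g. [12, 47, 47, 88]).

[5,5,8,8,8,10,14,17]

Site scan:
  IvoII GCCGATTA/4: at [9, 31, 55, 63] ⇒ [13, 35, 59, 67]
  MvoVI TGGTCG/5: at [0, 25, 44] ⇒ [5, 30, 49]

All cut coordinates (distinct, sorted): [5, 13, 30, 35, 49, 59, 67]

Fragment lengths:
  [0,5): 5 bp
  [5,13): 8 bp
  [13,30): 17 bp
  [30,35): 5 bp
  [35,49): 14 bp
  [49,59): 10 bp
  [59,67): 8 bp
  [67,75): 8 bp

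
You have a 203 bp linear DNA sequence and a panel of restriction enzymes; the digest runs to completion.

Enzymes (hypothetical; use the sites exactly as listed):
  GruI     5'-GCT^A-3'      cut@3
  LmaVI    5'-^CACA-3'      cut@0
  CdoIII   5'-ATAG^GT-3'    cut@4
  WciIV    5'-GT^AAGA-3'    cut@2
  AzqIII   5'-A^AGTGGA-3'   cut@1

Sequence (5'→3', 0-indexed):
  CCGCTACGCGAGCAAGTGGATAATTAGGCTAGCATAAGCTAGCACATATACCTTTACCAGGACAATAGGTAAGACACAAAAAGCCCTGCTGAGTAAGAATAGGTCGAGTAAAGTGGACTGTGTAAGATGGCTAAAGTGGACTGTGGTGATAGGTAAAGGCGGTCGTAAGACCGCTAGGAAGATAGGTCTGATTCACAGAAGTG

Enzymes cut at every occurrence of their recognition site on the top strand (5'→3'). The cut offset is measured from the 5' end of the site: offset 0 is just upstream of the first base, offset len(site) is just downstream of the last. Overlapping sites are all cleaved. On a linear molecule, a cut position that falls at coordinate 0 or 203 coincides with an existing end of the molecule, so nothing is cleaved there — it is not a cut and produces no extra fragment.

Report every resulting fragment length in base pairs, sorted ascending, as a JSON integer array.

[2,2,2,4,5,8,8,9,9,9,9,10,10,10,12,14,16,18,20,26]

Site scan:
  GruI GCTA/3: at [2, 27, 37, 129, 172] ⇒ [5, 30, 40, 132, 175]
  LmaVI CACA/0: at [42, 74, 193] ⇒ [42, 74, 193]
  CdoIII ATAGGT/4: at [64, 98, 148, 181] ⇒ [68, 102, 152, 185]
  WciIV GTAAGA/2: at [68, 92, 121, 164] ⇒ [70, 94, 123, 166]
  AzqIII AAGTGGA/1: at [13, 110, 133] ⇒ [14, 111, 134]

All cut coordinates (distinct, sorted): [5, 14, 30, 40, 42, 68, 70, 74, 94, 102, 111, 123, 132, 134, 152, 166, 175, 185, 193]

Fragment lengths:
  [0,5): 5 bp
  [5,14): 9 bp
  [14,30): 16 bp
  [30,40): 10 bp
  [40,42): 2 bp
  [42,68): 26 bp
  [68,70): 2 bp
  [70,74): 4 bp
  [74,94): 20 bp
  [94,102): 8 bp
  [102,111): 9 bp
  [111,123): 12 bp
  [123,132): 9 bp
  [132,134): 2 bp
  [134,152): 18 bp
  [152,166): 14 bp
  [166,175): 9 bp
  [175,185): 10 bp
  [185,193): 8 bp
  [193,203): 10 bp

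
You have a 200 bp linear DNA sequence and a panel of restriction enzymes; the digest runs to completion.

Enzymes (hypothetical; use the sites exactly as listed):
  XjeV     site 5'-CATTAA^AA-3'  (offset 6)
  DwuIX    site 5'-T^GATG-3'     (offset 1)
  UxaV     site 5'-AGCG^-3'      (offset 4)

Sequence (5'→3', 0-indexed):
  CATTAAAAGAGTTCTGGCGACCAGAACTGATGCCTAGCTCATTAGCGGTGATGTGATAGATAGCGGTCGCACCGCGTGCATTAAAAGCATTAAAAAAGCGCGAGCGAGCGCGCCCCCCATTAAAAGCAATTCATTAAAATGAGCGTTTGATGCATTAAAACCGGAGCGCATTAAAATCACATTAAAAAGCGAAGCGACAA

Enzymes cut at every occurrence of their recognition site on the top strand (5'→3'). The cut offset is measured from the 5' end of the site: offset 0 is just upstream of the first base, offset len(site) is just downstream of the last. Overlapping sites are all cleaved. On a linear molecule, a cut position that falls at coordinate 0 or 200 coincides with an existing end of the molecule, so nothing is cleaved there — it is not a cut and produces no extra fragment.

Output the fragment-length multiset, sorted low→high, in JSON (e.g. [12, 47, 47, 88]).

[2,3,4,4,5,6,6,6,6,7,8,9,10,10,11,13,14,16,19,19,22]

Site scan:
  XjeV CATTAAAA/6: at [0, 78, 87, 117, 131, 152, 168, 179] ⇒ [6, 84, 93, 123, 137, 158, 174, 185]
  DwuIX TGATG/1: at [27, 48, 147] ⇒ [28, 49, 148]
  UxaV AGCG/4: at [43, 61, 96, 102, 106, 141, 164, 187, 192] ⇒ [47, 65, 100, 106, 110, 145, 168, 191, 196]

Pooled cuts: [6, 28, 47, 49, 65, 84, 93, 100, 106, 110, 123, 137, 145, 148, 158, 168, 174, 185, 191, 196]

Fragment lengths:
  [0,6): 6 bp
  [6,28): 22 bp
  [28,47): 19 bp
  [47,49): 2 bp
  [49,65): 16 bp
  [65,84): 19 bp
  [84,93): 9 bp
  [93,100): 7 bp
  [100,106): 6 bp
  [106,110): 4 bp
  [110,123): 13 bp
  [123,137): 14 bp
  [137,145): 8 bp
  [145,148): 3 bp
  [148,158): 10 bp
  [158,168): 10 bp
  [168,174): 6 bp
  [174,185): 11 bp
  [185,191): 6 bp
  [191,196): 5 bp
  [196,200): 4 bp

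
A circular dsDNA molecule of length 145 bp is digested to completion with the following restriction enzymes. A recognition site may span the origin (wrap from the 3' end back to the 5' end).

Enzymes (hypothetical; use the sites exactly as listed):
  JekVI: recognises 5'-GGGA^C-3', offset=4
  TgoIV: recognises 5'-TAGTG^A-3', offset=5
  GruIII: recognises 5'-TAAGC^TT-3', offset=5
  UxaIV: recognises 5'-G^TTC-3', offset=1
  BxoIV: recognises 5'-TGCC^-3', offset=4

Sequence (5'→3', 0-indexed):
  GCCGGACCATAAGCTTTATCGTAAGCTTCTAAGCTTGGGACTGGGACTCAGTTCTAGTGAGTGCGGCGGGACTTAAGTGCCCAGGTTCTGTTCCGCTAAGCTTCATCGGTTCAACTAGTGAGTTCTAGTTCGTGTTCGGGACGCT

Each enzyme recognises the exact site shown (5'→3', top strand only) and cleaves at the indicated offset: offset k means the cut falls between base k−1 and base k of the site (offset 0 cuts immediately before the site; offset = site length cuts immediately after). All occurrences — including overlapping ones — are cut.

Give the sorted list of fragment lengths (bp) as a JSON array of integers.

[2,4,5,5,6,6,6,6,7,7,8,8,8,10,11,11,11,12,12]

Per-enzyme occurrences:
  JekVI GGGAC/4: at [36, 42, 67, 137] ⇒ [40, 46, 71, 141]
  TgoIV TAGTGA/5: at [54, 115] ⇒ [59, 120]
  GruIII TAAGCTT/5: at [9, 21, 29, 96] ⇒ [14, 26, 34, 101]
  UxaIV GTTC/1: at [50, 84, 89, 108, 121, 127, 133] ⇒ [51, 85, 90, 109, 122, 128, 134]
  BxoIV TGCC/4: at [77, 144] ⇒ [3, 81]

All cut coordinates (distinct, sorted): [3, 14, 26, 34, 40, 46, 51, 59, 71, 81, 85, 90, 101, 109, 120, 122, 128, 134, 141]

Fragment lengths:
  3→14: 11 bp
  14→26: 12 bp
  26→34: 8 bp
  34→40: 6 bp
  40→46: 6 bp
  46→51: 5 bp
  51→59: 8 bp
  59→71: 12 bp
  71→81: 10 bp
  81→85: 4 bp
  85→90: 5 bp
  90→101: 11 bp
  101→109: 8 bp
  109→120: 11 bp
  120→122: 2 bp
  122→128: 6 bp
  128→134: 6 bp
  134→141: 7 bp
  141→3 (wrap): 145-141+3 = 7 bp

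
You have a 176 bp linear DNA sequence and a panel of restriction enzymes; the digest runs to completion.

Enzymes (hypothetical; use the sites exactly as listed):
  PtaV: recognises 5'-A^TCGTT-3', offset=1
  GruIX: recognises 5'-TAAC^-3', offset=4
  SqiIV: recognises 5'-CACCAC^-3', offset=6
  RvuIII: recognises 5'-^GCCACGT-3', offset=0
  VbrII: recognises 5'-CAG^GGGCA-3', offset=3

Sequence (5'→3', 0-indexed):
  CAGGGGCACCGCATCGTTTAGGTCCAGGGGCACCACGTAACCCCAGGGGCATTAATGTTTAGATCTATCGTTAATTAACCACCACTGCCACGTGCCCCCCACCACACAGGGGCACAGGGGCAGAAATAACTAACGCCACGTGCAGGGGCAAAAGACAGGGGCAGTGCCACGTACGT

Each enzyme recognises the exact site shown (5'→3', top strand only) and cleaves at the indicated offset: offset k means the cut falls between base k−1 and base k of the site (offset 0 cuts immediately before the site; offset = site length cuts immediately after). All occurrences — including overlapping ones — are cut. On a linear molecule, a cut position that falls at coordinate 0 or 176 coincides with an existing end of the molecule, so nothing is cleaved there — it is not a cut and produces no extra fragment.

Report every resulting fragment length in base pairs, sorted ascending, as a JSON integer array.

[1,3,4,4,5,5,6,7,8,9,10,11,11,12,13,13,14,19,21]

Scan for sites:
  PtaV (ATCGTT, off=1): starts [12, 66] → cuts [13, 67]
  GruIX (TAAC, off=4): starts [37, 75, 126, 130] → cuts [41, 79, 130, 134]
  SqiIV (CACCAC, off=6): starts [30, 79, 99] → cuts [36, 85, 105]
  RvuIII (GCCACGT, off=0): starts [86, 134, 165] → cuts [86, 134, 165]
  VbrII (CAGGGGCA, off=3): starts [0, 24, 43, 106, 114, 142, 155] → cuts [3, 27, 46, 109, 117, 145, 158]

All cut coordinates (distinct, sorted): [3, 13, 27, 36, 41, 46, 67, 79, 85, 86, 105, 109, 117, 130, 134, 145, 158, 165]

Fragment lengths:
  [0,3): 3 bp
  [3,13): 10 bp
  [13,27): 14 bp
  [27,36): 9 bp
  [36,41): 5 bp
  [41,46): 5 bp
  [46,67): 21 bp
  [67,79): 12 bp
  [79,85): 6 bp
  [85,86): 1 bp
  [86,105): 19 bp
  [105,109): 4 bp
  [109,117): 8 bp
  [117,130): 13 bp
  [130,134): 4 bp
  [134,145): 11 bp
  [145,158): 13 bp
  [158,165): 7 bp
  [165,176): 11 bp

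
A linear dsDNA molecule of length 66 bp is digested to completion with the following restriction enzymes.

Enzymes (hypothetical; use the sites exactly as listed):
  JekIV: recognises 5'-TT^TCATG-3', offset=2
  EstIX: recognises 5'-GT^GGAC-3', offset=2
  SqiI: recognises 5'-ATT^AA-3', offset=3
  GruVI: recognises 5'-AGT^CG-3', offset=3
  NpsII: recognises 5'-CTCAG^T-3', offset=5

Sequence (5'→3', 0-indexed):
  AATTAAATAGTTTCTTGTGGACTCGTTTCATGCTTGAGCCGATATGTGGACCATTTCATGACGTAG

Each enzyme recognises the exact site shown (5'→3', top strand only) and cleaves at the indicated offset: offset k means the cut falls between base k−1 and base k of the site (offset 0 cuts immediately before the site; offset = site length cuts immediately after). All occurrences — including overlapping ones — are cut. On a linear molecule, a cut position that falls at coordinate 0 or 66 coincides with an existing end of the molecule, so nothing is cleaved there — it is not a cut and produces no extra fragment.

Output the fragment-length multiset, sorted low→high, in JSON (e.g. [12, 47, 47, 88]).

[4,8,9,11,14,20]

Site scan:
  JekIV TTTCATG/2: at [25, 53] ⇒ [27, 55]
  EstIX GTGGAC/2: at [16, 45] ⇒ [18, 47]
  SqiI ATTAA/3: at [1] ⇒ [4]
  GruVI (AGTCG, off=3): no sites
  NpsII (CTCAGT, off=5): no sites

Pooled cuts: [4, 18, 27, 47, 55]

Fragment lengths:
  [0,4): 4 bp
  [4,18): 14 bp
  [18,27): 9 bp
  [27,47): 20 bp
  [47,55): 8 bp
  [55,66): 11 bp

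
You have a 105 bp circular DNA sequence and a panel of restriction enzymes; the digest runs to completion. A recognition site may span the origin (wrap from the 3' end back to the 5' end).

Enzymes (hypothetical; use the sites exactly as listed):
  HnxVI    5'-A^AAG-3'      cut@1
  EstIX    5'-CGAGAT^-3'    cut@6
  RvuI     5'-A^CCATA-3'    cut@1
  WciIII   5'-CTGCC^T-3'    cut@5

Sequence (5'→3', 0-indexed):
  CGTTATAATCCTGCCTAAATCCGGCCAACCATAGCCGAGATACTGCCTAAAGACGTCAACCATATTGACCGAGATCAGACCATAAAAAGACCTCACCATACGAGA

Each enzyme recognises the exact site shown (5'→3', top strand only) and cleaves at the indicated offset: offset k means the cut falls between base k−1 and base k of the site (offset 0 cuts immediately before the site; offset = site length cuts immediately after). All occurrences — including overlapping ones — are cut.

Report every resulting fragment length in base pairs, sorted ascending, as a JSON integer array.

Scan for sites:
  HnxVI AAAG/1: at [48, 85] ⇒ [49, 86]
  EstIX CGAGAT/6: at [35, 69] ⇒ [41, 75]
  RvuI ACCATA/1: at [27, 58, 78, 94] ⇒ [28, 59, 79, 95]
  WciIII CTGCCT/5: at [10, 42] ⇒ [15, 47]

All cut coordinates (distinct, sorted): [15, 28, 41, 47, 49, 59, 75, 79, 86, 95]

Fragment lengths:
  15→28: 13 bp
  28→41: 13 bp
  41→47: 6 bp
  47→49: 2 bp
  49→59: 10 bp
  59→75: 16 bp
  75→79: 4 bp
  79→86: 7 bp
  86→95: 9 bp
  95→15 (wrap): 105-95+15 = 25 bp

[2,4,6,7,9,10,13,13,16,25]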